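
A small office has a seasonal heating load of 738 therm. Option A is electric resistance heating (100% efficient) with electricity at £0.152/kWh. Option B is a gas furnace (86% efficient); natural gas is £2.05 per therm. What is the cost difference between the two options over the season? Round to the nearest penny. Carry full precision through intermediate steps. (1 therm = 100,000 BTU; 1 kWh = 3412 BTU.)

Heat load = 738 therm × 100,000 = 73,800,000 BTU
Gas: input = 73,800,000 / 0.86 = 85,813,953 BTU = 858.1 therm → 858.1 × £2.05 = £1,759.19
Electric: 73,800,000 BTU / 3412 = 21,630 kWh → × £0.152 = £3,287.69
Difference = |£1,759.19 − £3,287.69| = £1,528.50

£1528.50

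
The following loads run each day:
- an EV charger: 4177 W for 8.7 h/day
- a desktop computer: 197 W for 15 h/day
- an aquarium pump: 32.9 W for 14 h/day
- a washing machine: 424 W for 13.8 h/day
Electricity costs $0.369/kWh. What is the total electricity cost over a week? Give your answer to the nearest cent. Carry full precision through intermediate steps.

EV charger: 4177 W × 8.7 h × 7 d = 254,379 Wh = 254.4 kWh
desktop computer: 197 W × 15 h × 7 d = 20,685 Wh = 20.68 kWh
aquarium pump: 32.9 W × 14 h × 7 d = 3,224 Wh = 3.224 kWh
washing machine: 424 W × 13.8 h × 7 d = 40,958 Wh = 40.96 kWh
Total energy = 254.4 + 20.68 + 3.224 + 40.96 = 319.2 kWh
Cost = 319.2 kWh × $0.369 = $117.80

$117.80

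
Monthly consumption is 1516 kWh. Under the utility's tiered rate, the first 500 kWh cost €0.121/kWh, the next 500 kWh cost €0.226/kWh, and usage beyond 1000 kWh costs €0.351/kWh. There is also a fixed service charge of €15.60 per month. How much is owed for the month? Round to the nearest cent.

€370.22

First 500 kWh × €0.121 = €60.50
Next 500 kWh × €0.226 = €113.00
Remaining 516 kWh × €0.351 = €181.12
Energy charge = €354.62; + service €15.60 = €370.22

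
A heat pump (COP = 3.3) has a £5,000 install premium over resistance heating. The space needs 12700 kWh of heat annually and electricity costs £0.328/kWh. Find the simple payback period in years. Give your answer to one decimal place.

Resistance: 12700 kWh × £0.328 = £4,165.60/yr
Heat pump: 12700 / 3.3 = 3848 kWh in → × £0.328 = £1,262.30/yr
Annual savings = £2,903.30
Payback = £5,000 / £2,903.30 = 1.72 years

1.7 years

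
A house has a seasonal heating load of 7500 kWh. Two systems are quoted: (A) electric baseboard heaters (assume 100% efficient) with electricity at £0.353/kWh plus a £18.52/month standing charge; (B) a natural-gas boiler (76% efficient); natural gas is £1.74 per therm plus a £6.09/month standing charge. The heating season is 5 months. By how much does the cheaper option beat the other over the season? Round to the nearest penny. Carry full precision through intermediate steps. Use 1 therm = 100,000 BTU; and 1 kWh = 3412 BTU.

Heat load = 7500 kWh × 3412 = 25,590,000 BTU
Gas: input = 25,590,000 / 0.76 = 33,671,053 BTU = 336.7 therm → 336.7 × £1.74 = £585.88; + 5 × £6.09 standing = £616.33
Electric: 25,590,000 BTU / 3412 = 7,500 kWh → × £0.353 = £2,647.50; + 5 × £18.52 standing = £2,740.10
Difference = |£616.33 − £2,740.10| = £2,123.77

£2123.77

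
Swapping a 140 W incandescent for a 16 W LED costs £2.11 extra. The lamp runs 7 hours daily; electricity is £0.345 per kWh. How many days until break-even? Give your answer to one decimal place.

7.0 days

Power saved = 140 − 16 = 124 W
Daily energy saved = 124 W × 7 h = 868 Wh = 0.868 kWh
Daily savings = 0.868 × £0.345 = £0.2995
Payback = £2.11 / £0.2995 per day = 7.046 days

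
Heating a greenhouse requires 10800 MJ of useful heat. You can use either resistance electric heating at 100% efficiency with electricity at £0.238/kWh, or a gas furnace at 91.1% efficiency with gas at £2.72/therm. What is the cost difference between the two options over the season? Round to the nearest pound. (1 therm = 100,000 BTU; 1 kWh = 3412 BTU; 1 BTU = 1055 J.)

Heat load = 10800 MJ = 10,800,000,000 J / 1055 = 10,236,967 BTU
Gas: input = 10,236,967 / 0.911 = 11,237,066 BTU = 112.4 therm → 112.4 × £2.72 = £305.65
Electric: 10,236,967 BTU / 3412 = 3,000 kWh → × £0.238 = £714.07
Difference = |£305.65 − £714.07| = £408.42 ≈ £408

£408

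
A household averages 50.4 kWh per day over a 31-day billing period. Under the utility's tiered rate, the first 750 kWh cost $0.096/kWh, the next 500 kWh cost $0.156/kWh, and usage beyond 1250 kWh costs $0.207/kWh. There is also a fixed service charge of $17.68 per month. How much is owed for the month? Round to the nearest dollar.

Usage = 50.4 kWh/day × 31 days = 1562.4 kWh
First 750 kWh × $0.096 = $72.00
Next 500 kWh × $0.156 = $78.00
Remaining 312.4 kWh × $0.207 = $64.67
Energy charge = $214.67; + service $17.68 = $232.35 ≈ $232

$232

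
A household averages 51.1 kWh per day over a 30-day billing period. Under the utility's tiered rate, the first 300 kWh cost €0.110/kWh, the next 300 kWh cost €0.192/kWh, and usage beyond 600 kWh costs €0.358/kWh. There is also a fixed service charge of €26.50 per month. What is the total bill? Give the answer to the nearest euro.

Usage = 51.1 kWh/day × 30 days = 1533 kWh
First 300 kWh × €0.110 = €33.00
Next 300 kWh × €0.192 = €57.60
Remaining 933 kWh × €0.358 = €334.01
Energy charge = €424.61; + service €26.50 = €451.11 ≈ €451

€451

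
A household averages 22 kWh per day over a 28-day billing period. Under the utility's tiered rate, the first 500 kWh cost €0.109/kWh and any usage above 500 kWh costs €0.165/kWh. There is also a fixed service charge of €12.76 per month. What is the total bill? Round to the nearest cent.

Usage = 22 kWh/day × 28 days = 616 kWh
First 500 kWh × €0.109 = €54.50
Remaining 116 kWh × €0.165 = €19.14
Energy charge = €73.64; + service €12.76 = €86.40

€86.40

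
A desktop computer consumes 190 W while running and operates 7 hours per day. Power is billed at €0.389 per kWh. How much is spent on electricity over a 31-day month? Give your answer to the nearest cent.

Energy = 190 W × 7 h/day × 31 days = 41,230 Wh = 41.23 kWh
Cost = 41.23 kWh × €0.389/kWh = €16.04

€16.04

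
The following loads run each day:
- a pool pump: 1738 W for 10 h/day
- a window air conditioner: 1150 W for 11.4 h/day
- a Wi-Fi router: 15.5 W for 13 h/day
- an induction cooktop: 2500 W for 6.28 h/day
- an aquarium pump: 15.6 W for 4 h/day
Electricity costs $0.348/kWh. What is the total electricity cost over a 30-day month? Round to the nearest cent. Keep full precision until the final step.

$484.98

pool pump: 1738 W × 10 h × 30 d = 521,400 Wh = 521.4 kWh
window air conditioner: 1150 W × 11.4 h × 30 d = 393,300 Wh = 393.3 kWh
Wi-Fi router: 15.5 W × 13 h × 30 d = 6,045 Wh = 6.045 kWh
induction cooktop: 2500 W × 6.28 h × 30 d = 471,000 Wh = 471 kWh
aquarium pump: 15.6 W × 4 h × 30 d = 1,872 Wh = 1.872 kWh
Total energy = 521.4 + 393.3 + 6.045 + 471 + 1.872 = 1,394 kWh
Cost = 1,394 kWh × $0.348 = $484.98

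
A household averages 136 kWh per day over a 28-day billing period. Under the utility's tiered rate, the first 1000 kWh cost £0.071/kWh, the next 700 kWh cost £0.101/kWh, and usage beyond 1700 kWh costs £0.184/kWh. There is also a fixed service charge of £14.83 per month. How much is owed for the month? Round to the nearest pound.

Usage = 136 kWh/day × 28 days = 3808 kWh
First 1000 kWh × £0.071 = £71.00
Next 700 kWh × £0.101 = £70.70
Remaining 2108 kWh × £0.184 = £387.87
Energy charge = £529.57; + service £14.83 = £544.40 ≈ £544

£544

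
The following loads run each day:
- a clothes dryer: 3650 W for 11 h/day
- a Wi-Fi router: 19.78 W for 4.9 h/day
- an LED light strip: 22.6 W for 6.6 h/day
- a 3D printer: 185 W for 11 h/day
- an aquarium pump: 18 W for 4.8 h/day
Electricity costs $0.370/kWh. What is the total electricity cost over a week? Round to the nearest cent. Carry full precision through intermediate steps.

clothes dryer: 3650 W × 11 h × 7 d = 281,050 Wh = 281.1 kWh
Wi-Fi router: 19.78 W × 4.9 h × 7 d = 678 Wh = 0.6785 kWh
LED light strip: 22.6 W × 6.6 h × 7 d = 1,044 Wh = 1.044 kWh
3D printer: 185 W × 11 h × 7 d = 14,245 Wh = 14.24 kWh
aquarium pump: 18 W × 4.8 h × 7 d = 605 Wh = 0.6048 kWh
Total energy = 281.1 + 0.6785 + 1.044 + 14.24 + 0.6048 = 297.6 kWh
Cost = 297.6 kWh × $0.370 = $110.12

$110.12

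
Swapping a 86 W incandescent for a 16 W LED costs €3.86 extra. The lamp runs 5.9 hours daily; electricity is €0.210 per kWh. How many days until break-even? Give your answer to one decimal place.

Power saved = 86 − 16 = 70 W
Daily energy saved = 70 W × 5.9 h = 413 Wh = 0.413 kWh
Daily savings = 0.413 × €0.210 = €0.0867
Payback = €3.86 / €0.0867 per day = 44.51 days

44.5 days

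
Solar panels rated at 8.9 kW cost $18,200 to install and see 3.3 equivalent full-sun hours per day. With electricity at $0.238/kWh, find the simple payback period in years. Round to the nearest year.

7 years

Daily generation = 8.9 kW × 3.3 h = 29.37 kWh
Annual generation = 29.37 × 365 = 10720 kWh
Annual savings = 10720 × $0.238 = $2,551.37
Payback = $18,200 / $2,551.37 = 7.13 years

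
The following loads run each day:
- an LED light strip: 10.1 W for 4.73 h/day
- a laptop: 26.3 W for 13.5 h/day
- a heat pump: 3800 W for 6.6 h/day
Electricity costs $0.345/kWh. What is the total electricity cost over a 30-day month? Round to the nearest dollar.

$264

LED light strip: 10.1 W × 4.73 h × 30 d = 1,433 Wh = 1.433 kWh
laptop: 26.3 W × 13.5 h × 30 d = 10,652 Wh = 10.65 kWh
heat pump: 3800 W × 6.6 h × 30 d = 752,400 Wh = 752.4 kWh
Total energy = 1.433 + 10.65 + 752.4 = 764.5 kWh
Cost = 764.5 kWh × $0.345 = $263.75 ≈ $264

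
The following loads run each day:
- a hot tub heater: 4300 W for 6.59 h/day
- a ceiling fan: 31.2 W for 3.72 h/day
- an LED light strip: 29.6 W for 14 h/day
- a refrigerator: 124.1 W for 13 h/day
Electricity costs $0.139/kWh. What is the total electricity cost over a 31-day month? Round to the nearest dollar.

$131

hot tub heater: 4300 W × 6.59 h × 31 d = 878,447 Wh = 878.4 kWh
ceiling fan: 31.2 W × 3.72 h × 31 d = 3,598 Wh = 3.598 kWh
LED light strip: 29.6 W × 14 h × 31 d = 12,846 Wh = 12.85 kWh
refrigerator: 124.1 W × 13 h × 31 d = 50,012 Wh = 50.01 kWh
Total energy = 878.4 + 3.598 + 12.85 + 50.01 = 944.9 kWh
Cost = 944.9 kWh × $0.139 = $131.34 ≈ $131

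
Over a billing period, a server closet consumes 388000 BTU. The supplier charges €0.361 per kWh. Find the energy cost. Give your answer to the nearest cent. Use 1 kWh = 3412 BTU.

€41.05

388000 BTU × (0.00029308 kWh/BTU) = 113.7 kWh
Cost = 113.7 kWh × €0.361/kWh = €41.05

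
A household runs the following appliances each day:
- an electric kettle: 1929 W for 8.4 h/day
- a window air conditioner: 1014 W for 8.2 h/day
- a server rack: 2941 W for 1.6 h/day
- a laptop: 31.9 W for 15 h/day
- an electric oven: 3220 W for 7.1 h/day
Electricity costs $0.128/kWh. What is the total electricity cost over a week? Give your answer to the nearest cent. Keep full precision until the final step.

$47.10

electric kettle: 1929 W × 8.4 h × 7 d = 113,425 Wh = 113.4 kWh
window air conditioner: 1014 W × 8.2 h × 7 d = 58,204 Wh = 58.2 kWh
server rack: 2941 W × 1.6 h × 7 d = 32,939 Wh = 32.94 kWh
laptop: 31.9 W × 15 h × 7 d = 3,350 Wh = 3.349 kWh
electric oven: 3220 W × 7.1 h × 7 d = 160,034 Wh = 160 kWh
Total energy = 113.4 + 58.2 + 32.94 + 3.349 + 160 = 368 kWh
Cost = 368 kWh × $0.128 = $47.10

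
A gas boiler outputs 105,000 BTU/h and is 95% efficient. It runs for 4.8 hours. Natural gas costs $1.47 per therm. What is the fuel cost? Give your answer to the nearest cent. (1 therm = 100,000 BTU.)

$7.80

Heat delivered = 105,000 BTU/h × 4.8 h = 504,000 BTU
Gas input = 504,000 / 0.95 = 530,526 BTU
= 530,526 / 100,000 = 5.305 therm
Cost = 5.305 × $1.47/therm = $7.80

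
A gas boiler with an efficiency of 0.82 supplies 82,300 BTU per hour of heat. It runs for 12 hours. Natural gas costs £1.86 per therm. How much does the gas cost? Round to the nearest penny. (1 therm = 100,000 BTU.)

£22.40

Heat delivered = 82,300 BTU/h × 12 h = 987,600 BTU
Gas input = 987,600 / 0.82 = 1,204,390 BTU
= 1,204,390 / 100,000 = 12.04 therm
Cost = 12.04 × £1.86/therm = £22.40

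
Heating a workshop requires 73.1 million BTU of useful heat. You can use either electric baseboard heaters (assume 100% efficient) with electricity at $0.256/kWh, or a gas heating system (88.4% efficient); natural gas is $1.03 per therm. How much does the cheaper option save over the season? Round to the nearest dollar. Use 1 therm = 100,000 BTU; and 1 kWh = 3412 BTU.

$4633

Heat load = 73.1 × 10⁶ BTU = 73,100,000 BTU
Gas: input = 73,100,000 / 0.884 = 82,692,308 BTU = 826.9 therm → 826.9 × $1.03 = $851.73
Electric: 73,100,000 BTU / 3412 = 21,420 kWh → × $0.256 = $5,484.64
Difference = |$851.73 − $5,484.64| = $4,632.91 ≈ $4633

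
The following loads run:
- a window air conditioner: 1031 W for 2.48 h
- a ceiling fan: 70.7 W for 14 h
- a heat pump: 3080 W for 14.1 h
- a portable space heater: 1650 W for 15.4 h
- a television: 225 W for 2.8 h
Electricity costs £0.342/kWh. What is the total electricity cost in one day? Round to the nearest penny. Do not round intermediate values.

window air conditioner: 1031 W × 2.48 h = 2,557 Wh = 2.557 kWh
ceiling fan: 70.7 W × 14 h = 990 Wh = 0.9898 kWh
heat pump: 3080 W × 14.1 h = 43,428 Wh = 43.43 kWh
portable space heater: 1650 W × 15.4 h = 25,410 Wh = 25.41 kWh
television: 225 W × 2.8 h = 630 Wh = 0.63 kWh
Total energy = 2.557 + 0.9898 + 43.43 + 25.41 + 0.63 = 73.01 kWh
Cost = 73.01 kWh × £0.342 = £24.97

£24.97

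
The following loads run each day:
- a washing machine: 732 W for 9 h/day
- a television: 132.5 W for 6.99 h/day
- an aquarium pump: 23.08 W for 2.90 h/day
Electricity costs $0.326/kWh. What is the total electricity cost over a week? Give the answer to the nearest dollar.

washing machine: 732 W × 9 h × 7 d = 46,116 Wh = 46.12 kWh
television: 132.5 W × 6.99 h × 7 d = 6,483 Wh = 6.483 kWh
aquarium pump: 23.08 W × 2.90 h × 7 d = 469 Wh = 0.4685 kWh
Total energy = 46.12 + 6.483 + 0.4685 = 53.07 kWh
Cost = 53.07 kWh × $0.326 = $17.30 ≈ $17

$17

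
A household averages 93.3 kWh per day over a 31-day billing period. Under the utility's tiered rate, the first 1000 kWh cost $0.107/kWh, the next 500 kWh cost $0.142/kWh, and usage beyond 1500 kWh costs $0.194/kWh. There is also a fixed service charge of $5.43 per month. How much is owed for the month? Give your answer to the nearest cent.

$453.54

Usage = 93.3 kWh/day × 31 days = 2892.3 kWh
First 1000 kWh × $0.107 = $107.00
Next 500 kWh × $0.142 = $71.00
Remaining 1392.3 kWh × $0.194 = $270.11
Energy charge = $448.11; + service $5.43 = $453.54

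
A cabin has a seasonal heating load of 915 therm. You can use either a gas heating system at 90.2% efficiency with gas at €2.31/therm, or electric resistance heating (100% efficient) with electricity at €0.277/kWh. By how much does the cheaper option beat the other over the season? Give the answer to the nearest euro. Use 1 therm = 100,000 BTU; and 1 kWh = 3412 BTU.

Heat load = 915 therm × 100,000 = 91,500,000 BTU
Gas: input = 91,500,000 / 0.902 = 101,441,242 BTU = 1,014 therm → 1,014 × €2.31 = €2,343.29
Electric: 91,500,000 BTU / 3412 = 26,820 kWh → × €0.277 = €7,428.34
Difference = |€2,343.29 − €7,428.34| = €5,085.05 ≈ €5085

€5085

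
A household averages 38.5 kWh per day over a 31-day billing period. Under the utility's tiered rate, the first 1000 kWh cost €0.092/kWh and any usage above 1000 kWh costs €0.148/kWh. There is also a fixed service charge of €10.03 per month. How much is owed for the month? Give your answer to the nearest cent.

€130.67

Usage = 38.5 kWh/day × 31 days = 1193.5 kWh
First 1000 kWh × €0.092 = €92.00
Remaining 193.5 kWh × €0.148 = €28.64
Energy charge = €120.64; + service €10.03 = €130.67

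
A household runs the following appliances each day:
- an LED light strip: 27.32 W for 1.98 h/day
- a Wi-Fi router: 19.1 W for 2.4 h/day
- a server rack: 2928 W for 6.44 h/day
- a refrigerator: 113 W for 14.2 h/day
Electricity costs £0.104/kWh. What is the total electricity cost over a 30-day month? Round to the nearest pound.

LED light strip: 27.32 W × 1.98 h × 30 d = 1,623 Wh = 1.623 kWh
Wi-Fi router: 19.1 W × 2.4 h × 30 d = 1,375 Wh = 1.375 kWh
server rack: 2928 W × 6.44 h × 30 d = 565,690 Wh = 565.7 kWh
refrigerator: 113 W × 14.2 h × 30 d = 48,138 Wh = 48.14 kWh
Total energy = 1.623 + 1.375 + 565.7 + 48.14 = 616.8 kWh
Cost = 616.8 kWh × £0.104 = £64.15 ≈ £64

£64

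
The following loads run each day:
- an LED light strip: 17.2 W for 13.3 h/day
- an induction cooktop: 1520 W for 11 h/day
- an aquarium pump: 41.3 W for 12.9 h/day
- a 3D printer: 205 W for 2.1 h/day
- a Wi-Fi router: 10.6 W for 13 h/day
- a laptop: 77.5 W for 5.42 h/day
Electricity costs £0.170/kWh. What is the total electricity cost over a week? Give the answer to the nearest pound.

LED light strip: 17.2 W × 13.3 h × 7 d = 1,601 Wh = 1.601 kWh
induction cooktop: 1520 W × 11 h × 7 d = 117,040 Wh = 117 kWh
aquarium pump: 41.3 W × 12.9 h × 7 d = 3,729 Wh = 3.729 kWh
3D printer: 205 W × 2.1 h × 7 d = 3,014 Wh = 3.014 kWh
Wi-Fi router: 10.6 W × 13 h × 7 d = 965 Wh = 0.9646 kWh
laptop: 77.5 W × 5.42 h × 7 d = 2,940 Wh = 2.94 kWh
Total energy = 1.601 + 117 + 3.729 + 3.014 + 0.9646 + 2.94 = 129.3 kWh
Cost = 129.3 kWh × £0.170 = £21.98 ≈ £22

£22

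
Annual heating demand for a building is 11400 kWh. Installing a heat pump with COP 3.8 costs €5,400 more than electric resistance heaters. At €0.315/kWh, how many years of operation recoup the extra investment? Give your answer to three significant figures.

2.04 years

Resistance: 11400 kWh × €0.315 = €3,591.00/yr
Heat pump: 11400 / 3.8 = 3000 kWh in → × €0.315 = €945.00/yr
Annual savings = €2,646.00
Payback = €5,400 / €2,646.00 = 2.04 years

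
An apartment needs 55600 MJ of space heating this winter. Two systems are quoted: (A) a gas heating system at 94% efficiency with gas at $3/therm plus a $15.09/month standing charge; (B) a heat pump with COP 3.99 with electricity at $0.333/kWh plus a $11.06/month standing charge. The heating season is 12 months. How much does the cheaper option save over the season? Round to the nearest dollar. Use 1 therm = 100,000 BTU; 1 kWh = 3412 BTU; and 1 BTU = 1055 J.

Heat load = 55600 MJ = 55,600,000,000 J / 1055 = 52,701,422 BTU
Gas: input = 52,701,422 / 0.94 = 56,065,342 BTU = 560.7 therm → 560.7 × $3 = $1,681.96; + 12 × $15.09 standing = $1,863.04
Heat pump: 52,701,422 BTU / 3412 = 15,450 kWh heat; / 3.99 = 3,871 kWh in → × $0.333 = $1,289.09; + 12 × $11.06 standing = $1,421.81
Difference = |$1,863.04 − $1,421.81| = $441.23 ≈ $441

$441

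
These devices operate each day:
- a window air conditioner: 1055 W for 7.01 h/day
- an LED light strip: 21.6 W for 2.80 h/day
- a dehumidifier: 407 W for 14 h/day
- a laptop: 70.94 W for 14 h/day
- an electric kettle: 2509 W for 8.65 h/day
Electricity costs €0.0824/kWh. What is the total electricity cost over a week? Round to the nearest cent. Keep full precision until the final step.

window air conditioner: 1055 W × 7.01 h × 7 d = 51,769 Wh = 51.77 kWh
LED light strip: 21.6 W × 2.80 h × 7 d = 423 Wh = 0.4234 kWh
dehumidifier: 407 W × 14 h × 7 d = 39,886 Wh = 39.89 kWh
laptop: 70.94 W × 14 h × 7 d = 6,952 Wh = 6.952 kWh
electric kettle: 2509 W × 8.65 h × 7 d = 151,920 Wh = 151.9 kWh
Total energy = 51.77 + 0.4234 + 39.89 + 6.952 + 151.9 = 251 kWh
Cost = 251 kWh × €0.0824 = €20.68

€20.68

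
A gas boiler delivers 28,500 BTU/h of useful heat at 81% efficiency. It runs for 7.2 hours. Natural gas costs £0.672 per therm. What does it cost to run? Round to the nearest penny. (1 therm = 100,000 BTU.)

£1.70

Heat delivered = 28,500 BTU/h × 7.2 h = 205,200 BTU
Gas input = 205,200 / 0.81 = 253,333 BTU
= 253,333 / 100,000 = 2.533 therm
Cost = 2.533 × £0.672/therm = £1.70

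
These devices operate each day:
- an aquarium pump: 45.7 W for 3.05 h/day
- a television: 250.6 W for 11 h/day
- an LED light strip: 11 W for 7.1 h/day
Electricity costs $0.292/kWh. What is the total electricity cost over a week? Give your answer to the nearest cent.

aquarium pump: 45.7 W × 3.05 h × 7 d = 976 Wh = 0.9757 kWh
television: 250.6 W × 11 h × 7 d = 19,296 Wh = 19.3 kWh
LED light strip: 11 W × 7.1 h × 7 d = 547 Wh = 0.5467 kWh
Total energy = 0.9757 + 19.3 + 0.5467 = 20.82 kWh
Cost = 20.82 kWh × $0.292 = $6.08

$6.08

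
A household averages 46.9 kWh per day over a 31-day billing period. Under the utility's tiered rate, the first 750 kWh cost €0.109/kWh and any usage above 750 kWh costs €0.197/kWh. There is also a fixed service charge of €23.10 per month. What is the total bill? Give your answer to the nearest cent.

€243.52

Usage = 46.9 kWh/day × 31 days = 1453.9 kWh
First 750 kWh × €0.109 = €81.75
Remaining 703.9 kWh × €0.197 = €138.67
Energy charge = €220.42; + service €23.10 = €243.52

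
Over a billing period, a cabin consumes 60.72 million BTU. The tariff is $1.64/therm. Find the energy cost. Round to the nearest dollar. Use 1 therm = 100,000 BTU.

$996

60.72 million BTU × (10 therm/million BTU) = 607.2 therm
Cost = 607.2 therm × $1.64/therm = $995.81 ≈ $996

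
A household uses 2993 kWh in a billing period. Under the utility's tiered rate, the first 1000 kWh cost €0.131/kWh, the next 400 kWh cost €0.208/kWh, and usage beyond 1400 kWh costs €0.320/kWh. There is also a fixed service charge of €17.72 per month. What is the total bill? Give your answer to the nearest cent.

First 1000 kWh × €0.131 = €131.00
Next 400 kWh × €0.208 = €83.20
Remaining 1593 kWh × €0.320 = €509.76
Energy charge = €723.96; + service €17.72 = €741.68

€741.68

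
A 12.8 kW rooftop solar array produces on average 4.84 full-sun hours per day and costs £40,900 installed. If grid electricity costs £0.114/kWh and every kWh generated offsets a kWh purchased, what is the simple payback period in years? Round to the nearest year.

Daily generation = 12.8 kW × 4.84 h = 61.95 kWh
Annual generation = 61.95 × 365 = 22612 kWh
Annual savings = 22612 × £0.114 = £2,577.82
Payback = £40,900 / £2,577.82 = 15.9 years

16 years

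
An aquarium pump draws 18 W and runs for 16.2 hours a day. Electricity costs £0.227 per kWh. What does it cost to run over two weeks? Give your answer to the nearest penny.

£0.93

Energy = 18 W × 16.2 h/day × 14 days = 4,082 Wh = 4.082 kWh
Cost = 4.082 kWh × £0.227/kWh = £0.93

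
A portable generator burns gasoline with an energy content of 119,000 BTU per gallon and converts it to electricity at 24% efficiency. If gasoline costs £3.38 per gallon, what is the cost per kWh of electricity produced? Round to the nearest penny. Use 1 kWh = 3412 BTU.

Electrical output per gallon = 119,000 BTU × 0.24 / 3412 BTU/kWh = 8.37 kWh
Cost per kWh = £3.38 / 8.37 kWh = £0.404

£0.40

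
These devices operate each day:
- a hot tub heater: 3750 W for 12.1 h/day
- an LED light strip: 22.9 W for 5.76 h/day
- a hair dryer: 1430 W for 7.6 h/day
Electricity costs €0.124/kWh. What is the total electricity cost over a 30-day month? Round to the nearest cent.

€209.71

hot tub heater: 3750 W × 12.1 h × 30 d = 1,361,250 Wh = 1,361 kWh
LED light strip: 22.9 W × 5.76 h × 30 d = 3,957 Wh = 3.957 kWh
hair dryer: 1430 W × 7.6 h × 30 d = 326,040 Wh = 326 kWh
Total energy = 1,361 + 3.957 + 326 = 1,691 kWh
Cost = 1,691 kWh × €0.124 = €209.71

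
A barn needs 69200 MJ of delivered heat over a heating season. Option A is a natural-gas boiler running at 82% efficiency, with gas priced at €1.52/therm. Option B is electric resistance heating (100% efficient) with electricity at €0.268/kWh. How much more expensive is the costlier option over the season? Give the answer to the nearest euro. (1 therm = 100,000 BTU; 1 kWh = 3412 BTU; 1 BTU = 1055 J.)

€3936

Heat load = 69200 MJ = 69,200,000,000 J / 1055 = 65,592,417 BTU
Gas: input = 65,592,417 / 0.82 = 79,990,753 BTU = 799.9 therm → 799.9 × €1.52 = €1,215.86
Electric: 65,592,417 BTU / 3412 = 19,220 kWh → × €0.268 = €5,152.04
Difference = |€1,215.86 − €5,152.04| = €3,936.18 ≈ €3936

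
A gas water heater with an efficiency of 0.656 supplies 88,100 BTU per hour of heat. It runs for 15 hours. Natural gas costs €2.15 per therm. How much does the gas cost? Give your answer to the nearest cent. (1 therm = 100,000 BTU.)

Heat delivered = 88,100 BTU/h × 15 h = 1,321,500 BTU
Gas input = 1,321,500 / 0.656 = 2,014,482 BTU
= 2,014,482 / 100,000 = 20.14 therm
Cost = 20.14 × €2.15/therm = €43.31

€43.31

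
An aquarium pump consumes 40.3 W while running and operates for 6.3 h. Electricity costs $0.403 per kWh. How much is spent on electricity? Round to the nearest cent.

Energy = 40.3 W × 6.3 h = 254 Wh = 0.2539 kWh
Cost = 0.2539 kWh × $0.403/kWh = $0.10

$0.10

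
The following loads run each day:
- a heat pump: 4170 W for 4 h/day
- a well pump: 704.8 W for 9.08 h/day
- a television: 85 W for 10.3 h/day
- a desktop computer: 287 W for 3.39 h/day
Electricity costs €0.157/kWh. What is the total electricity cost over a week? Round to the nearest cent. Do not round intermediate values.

heat pump: 4170 W × 4 h × 7 d = 116,760 Wh = 116.8 kWh
well pump: 704.8 W × 9.08 h × 7 d = 44,797 Wh = 44.8 kWh
television: 85 W × 10.3 h × 7 d = 6,129 Wh = 6.129 kWh
desktop computer: 287 W × 3.39 h × 7 d = 6,811 Wh = 6.811 kWh
Total energy = 116.8 + 44.8 + 6.129 + 6.811 = 174.5 kWh
Cost = 174.5 kWh × €0.157 = €27.40

€27.40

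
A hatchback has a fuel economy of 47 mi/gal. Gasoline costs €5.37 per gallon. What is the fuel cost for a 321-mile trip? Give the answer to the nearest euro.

€37

Fuel = 321 mi / 47 mpg = 6.83 gal
Cost = 6.83 gal × €5.37/gal = €36.68 ≈ €37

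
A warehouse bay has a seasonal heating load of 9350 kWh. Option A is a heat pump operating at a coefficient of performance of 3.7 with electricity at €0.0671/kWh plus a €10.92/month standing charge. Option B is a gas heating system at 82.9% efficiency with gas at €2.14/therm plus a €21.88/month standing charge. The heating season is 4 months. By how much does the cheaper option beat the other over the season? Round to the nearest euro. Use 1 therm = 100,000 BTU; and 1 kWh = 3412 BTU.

Heat load = 9350 kWh × 3412 = 31,902,200 BTU
Gas: input = 31,902,200 / 0.829 = 38,482,750 BTU = 384.8 therm → 384.8 × €2.14 = €823.53; + 4 × €21.88 standing = €911.05
Heat pump: 31,902,200 BTU / 3412 = 9,350 kWh heat; / 3.7 = 2,527 kWh in → × €0.0671 = €169.56; + 4 × €10.92 standing = €213.24
Difference = |€911.05 − €213.24| = €697.81 ≈ €698

€698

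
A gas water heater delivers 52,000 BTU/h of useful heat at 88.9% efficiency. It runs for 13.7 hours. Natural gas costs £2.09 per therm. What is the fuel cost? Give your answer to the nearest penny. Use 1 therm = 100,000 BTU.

£16.75

Heat delivered = 52,000 BTU/h × 13.7 h = 712,400 BTU
Gas input = 712,400 / 0.889 = 801,350 BTU
= 801,350 / 100,000 = 8.013 therm
Cost = 8.013 × £2.09/therm = £16.75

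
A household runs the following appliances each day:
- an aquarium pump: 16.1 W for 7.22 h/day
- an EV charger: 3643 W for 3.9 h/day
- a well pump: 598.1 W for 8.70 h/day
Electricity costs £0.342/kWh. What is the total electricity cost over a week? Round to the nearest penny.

£46.75

aquarium pump: 16.1 W × 7.22 h × 7 d = 814 Wh = 0.8137 kWh
EV charger: 3643 W × 3.9 h × 7 d = 99,454 Wh = 99.45 kWh
well pump: 598.1 W × 8.70 h × 7 d = 36,424 Wh = 36.42 kWh
Total energy = 0.8137 + 99.45 + 36.42 = 136.7 kWh
Cost = 136.7 kWh × £0.342 = £46.75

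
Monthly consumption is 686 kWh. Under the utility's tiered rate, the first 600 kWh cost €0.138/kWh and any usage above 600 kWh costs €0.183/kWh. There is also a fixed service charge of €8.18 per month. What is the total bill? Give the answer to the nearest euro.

First 600 kWh × €0.138 = €82.80
Remaining 86 kWh × €0.183 = €15.74
Energy charge = €98.54; + service €8.18 = €106.72 ≈ €107

€107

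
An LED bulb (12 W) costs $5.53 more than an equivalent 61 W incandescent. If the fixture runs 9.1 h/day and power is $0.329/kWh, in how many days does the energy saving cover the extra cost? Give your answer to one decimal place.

Power saved = 61 − 12 = 49 W
Daily energy saved = 49 W × 9.1 h = 445.9 Wh = 0.4459 kWh
Daily savings = 0.4459 × $0.329 = $0.1467
Payback = $5.53 / $0.1467 per day = 37.7 days

37.7 days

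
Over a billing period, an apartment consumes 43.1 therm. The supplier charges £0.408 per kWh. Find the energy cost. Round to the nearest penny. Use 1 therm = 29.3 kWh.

43.1 therm × (29.3 kWh/therm) = 1,263 kWh
Cost = 1,263 kWh × £0.408/kWh = £515.23

£515.23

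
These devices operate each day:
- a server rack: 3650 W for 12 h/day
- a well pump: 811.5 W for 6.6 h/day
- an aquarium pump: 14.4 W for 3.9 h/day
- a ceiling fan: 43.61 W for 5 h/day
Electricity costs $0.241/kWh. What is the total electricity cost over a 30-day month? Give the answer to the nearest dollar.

server rack: 3650 W × 12 h × 30 d = 1,314,000 Wh = 1,314 kWh
well pump: 811.5 W × 6.6 h × 30 d = 160,677 Wh = 160.7 kWh
aquarium pump: 14.4 W × 3.9 h × 30 d = 1,685 Wh = 1.685 kWh
ceiling fan: 43.61 W × 5 h × 30 d = 6,542 Wh = 6.542 kWh
Total energy = 1,314 + 160.7 + 1.685 + 6.542 = 1,483 kWh
Cost = 1,483 kWh × $0.241 = $357.38 ≈ $357

$357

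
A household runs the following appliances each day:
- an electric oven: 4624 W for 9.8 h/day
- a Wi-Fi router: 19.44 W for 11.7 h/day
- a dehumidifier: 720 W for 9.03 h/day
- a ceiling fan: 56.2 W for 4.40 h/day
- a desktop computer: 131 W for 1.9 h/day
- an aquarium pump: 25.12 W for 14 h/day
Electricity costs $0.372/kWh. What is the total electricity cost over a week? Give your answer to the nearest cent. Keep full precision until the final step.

electric oven: 4624 W × 9.8 h × 7 d = 317,206 Wh = 317.2 kWh
Wi-Fi router: 19.44 W × 11.7 h × 7 d = 1,592 Wh = 1.592 kWh
dehumidifier: 720 W × 9.03 h × 7 d = 45,511 Wh = 45.51 kWh
ceiling fan: 56.2 W × 4.40 h × 7 d = 1,731 Wh = 1.731 kWh
desktop computer: 131 W × 1.9 h × 7 d = 1,742 Wh = 1.742 kWh
aquarium pump: 25.12 W × 14 h × 7 d = 2,462 Wh = 2.462 kWh
Total energy = 317.2 + 1.592 + 45.51 + 1.731 + 1.742 + 2.462 = 370.2 kWh
Cost = 370.2 kWh × $0.372 = $137.73

$137.73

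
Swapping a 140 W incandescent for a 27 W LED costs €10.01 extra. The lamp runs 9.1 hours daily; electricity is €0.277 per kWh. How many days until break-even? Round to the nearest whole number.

35 days

Power saved = 140 − 27 = 113 W
Daily energy saved = 113 W × 9.1 h = 1028 Wh = 1.0283 kWh
Daily savings = 1.0283 × €0.277 = €0.2848
Payback = €10.01 / €0.2848 per day = 35.14 days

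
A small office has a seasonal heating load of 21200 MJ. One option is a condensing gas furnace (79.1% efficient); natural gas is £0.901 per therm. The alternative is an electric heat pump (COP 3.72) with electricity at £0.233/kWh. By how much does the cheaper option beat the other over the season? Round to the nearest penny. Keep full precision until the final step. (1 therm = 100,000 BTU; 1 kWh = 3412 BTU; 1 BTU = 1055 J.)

£139.99

Heat load = 21200 MJ = 21,200,000,000 J / 1055 = 20,094,787 BTU
Gas: input = 20,094,787 / 0.791 = 25,404,282 BTU = 254 therm → 254 × £0.901 = £228.89
Heat pump: 20,094,787 BTU / 3412 = 5,889 kWh heat; / 3.72 = 1,583 kWh in → × £0.233 = £368.88
Difference = |£228.89 − £368.88| = £139.99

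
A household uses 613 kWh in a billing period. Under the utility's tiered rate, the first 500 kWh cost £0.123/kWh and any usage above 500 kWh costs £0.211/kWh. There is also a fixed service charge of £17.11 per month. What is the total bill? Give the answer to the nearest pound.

£102

First 500 kWh × £0.123 = £61.50
Remaining 113 kWh × £0.211 = £23.84
Energy charge = £85.34; + service £17.11 = £102.45 ≈ £102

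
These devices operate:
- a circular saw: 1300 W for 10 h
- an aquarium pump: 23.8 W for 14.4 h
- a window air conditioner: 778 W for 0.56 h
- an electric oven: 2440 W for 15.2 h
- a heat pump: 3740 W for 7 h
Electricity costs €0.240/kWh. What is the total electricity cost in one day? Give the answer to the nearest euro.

€18

circular saw: 1300 W × 10 h = 13,000 Wh = 13 kWh
aquarium pump: 23.8 W × 14.4 h = 343 Wh = 0.3427 kWh
window air conditioner: 778 W × 0.56 h = 436 Wh = 0.4357 kWh
electric oven: 2440 W × 15.2 h = 37,088 Wh = 37.09 kWh
heat pump: 3740 W × 7 h = 26,180 Wh = 26.18 kWh
Total energy = 13 + 0.3427 + 0.4357 + 37.09 + 26.18 = 77.05 kWh
Cost = 77.05 kWh × €0.240 = €18.49 ≈ €18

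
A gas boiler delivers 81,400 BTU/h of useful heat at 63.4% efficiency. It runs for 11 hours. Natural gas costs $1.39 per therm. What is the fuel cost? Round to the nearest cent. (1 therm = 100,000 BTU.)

Heat delivered = 81,400 BTU/h × 11 h = 895,400 BTU
Gas input = 895,400 / 0.634 = 1,412,303 BTU
= 1,412,303 / 100,000 = 14.12 therm
Cost = 14.12 × $1.39/therm = $19.63

$19.63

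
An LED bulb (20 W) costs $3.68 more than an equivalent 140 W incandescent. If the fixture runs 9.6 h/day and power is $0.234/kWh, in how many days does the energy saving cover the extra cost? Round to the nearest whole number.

Power saved = 140 − 20 = 120 W
Daily energy saved = 120 W × 9.6 h = 1152 Wh = 1.152 kWh
Daily savings = 1.152 × $0.234 = $0.2696
Payback = $3.68 / $0.2696 per day = 13.65 days

14 days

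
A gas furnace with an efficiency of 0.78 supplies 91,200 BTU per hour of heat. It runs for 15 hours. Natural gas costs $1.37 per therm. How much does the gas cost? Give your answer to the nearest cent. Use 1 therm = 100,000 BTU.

$24.03

Heat delivered = 91,200 BTU/h × 15 h = 1,368,000 BTU
Gas input = 1,368,000 / 0.78 = 1,753,846 BTU
= 1,753,846 / 100,000 = 17.54 therm
Cost = 17.54 × $1.37/therm = $24.03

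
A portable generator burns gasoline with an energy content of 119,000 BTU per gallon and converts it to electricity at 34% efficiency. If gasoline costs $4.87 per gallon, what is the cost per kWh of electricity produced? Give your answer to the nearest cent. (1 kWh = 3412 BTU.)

$0.41

Electrical output per gallon = 119,000 BTU × 0.34 / 3412 BTU/kWh = 11.86 kWh
Cost per kWh = $4.87 / 11.86 kWh = $0.411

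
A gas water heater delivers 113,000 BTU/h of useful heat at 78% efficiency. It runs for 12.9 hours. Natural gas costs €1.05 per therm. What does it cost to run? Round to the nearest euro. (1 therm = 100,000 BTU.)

€20

Heat delivered = 113,000 BTU/h × 12.9 h = 1,457,700 BTU
Gas input = 1,457,700 / 0.78 = 1,868,846 BTU
= 1,868,846 / 100,000 = 18.69 therm
Cost = 18.69 × €1.05/therm = €19.62 ≈ €20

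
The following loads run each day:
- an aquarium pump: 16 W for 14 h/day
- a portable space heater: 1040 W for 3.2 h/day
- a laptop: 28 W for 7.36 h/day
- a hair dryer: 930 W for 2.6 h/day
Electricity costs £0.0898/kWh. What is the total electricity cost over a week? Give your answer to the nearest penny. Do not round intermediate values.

aquarium pump: 16 W × 14 h × 7 d = 1,568 Wh = 1.568 kWh
portable space heater: 1040 W × 3.2 h × 7 d = 23,296 Wh = 23.3 kWh
laptop: 28 W × 7.36 h × 7 d = 1,443 Wh = 1.443 kWh
hair dryer: 930 W × 2.6 h × 7 d = 16,926 Wh = 16.93 kWh
Total energy = 1.568 + 23.3 + 1.443 + 16.93 = 43.23 kWh
Cost = 43.23 kWh × £0.0898 = £3.88

£3.88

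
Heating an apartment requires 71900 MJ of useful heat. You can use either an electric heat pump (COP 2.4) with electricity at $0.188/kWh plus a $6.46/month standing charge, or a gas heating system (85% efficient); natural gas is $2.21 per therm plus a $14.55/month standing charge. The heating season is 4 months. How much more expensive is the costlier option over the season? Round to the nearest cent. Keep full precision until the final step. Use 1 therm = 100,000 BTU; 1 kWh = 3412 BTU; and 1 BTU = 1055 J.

$239.66

Heat load = 71900 MJ = 71,900,000,000 J / 1055 = 68,151,659 BTU
Gas: input = 68,151,659 / 0.85 = 80,178,422 BTU = 801.8 therm → 801.8 × $2.21 = $1,771.94; + 4 × $14.55 standing = $1,830.14
Heat pump: 68,151,659 BTU / 3412 = 19,970 kWh heat; / 2.4 = 8,323 kWh in → × $0.188 = $1,564.64; + 4 × $6.46 standing = $1,590.48
Difference = |$1,830.14 − $1,590.48| = $239.66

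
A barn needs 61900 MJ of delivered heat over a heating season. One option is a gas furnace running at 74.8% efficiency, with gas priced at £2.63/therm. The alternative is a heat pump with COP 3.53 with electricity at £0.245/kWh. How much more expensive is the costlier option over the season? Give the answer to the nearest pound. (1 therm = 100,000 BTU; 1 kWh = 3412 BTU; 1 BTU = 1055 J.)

Heat load = 61900 MJ = 61,900,000,000 J / 1055 = 58,672,986 BTU
Gas: input = 58,672,986 / 0.748 = 78,439,821 BTU = 784.4 therm → 784.4 × £2.63 = £2,062.97
Heat pump: 58,672,986 BTU / 3412 = 17,200 kWh heat; / 3.53 = 4,871 kWh in → × £0.245 = £1,193.49
Difference = |£2,062.97 − £1,193.49| = £869.47 ≈ £869

£869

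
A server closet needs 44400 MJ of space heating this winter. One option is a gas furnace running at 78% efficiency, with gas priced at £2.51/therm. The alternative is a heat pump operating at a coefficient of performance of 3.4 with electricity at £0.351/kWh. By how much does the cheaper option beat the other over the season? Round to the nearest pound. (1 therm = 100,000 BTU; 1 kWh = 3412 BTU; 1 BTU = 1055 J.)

Heat load = 44400 MJ = 44,400,000,000 J / 1055 = 42,085,308 BTU
Gas: input = 42,085,308 / 0.78 = 53,955,523 BTU = 539.6 therm → 539.6 × £2.51 = £1,354.28
Heat pump: 42,085,308 BTU / 3412 = 12,330 kWh heat; / 3.4 = 3,628 kWh in → × £0.351 = £1,273.36
Difference = |£1,354.28 − £1,273.36| = £80.93 ≈ £81

£81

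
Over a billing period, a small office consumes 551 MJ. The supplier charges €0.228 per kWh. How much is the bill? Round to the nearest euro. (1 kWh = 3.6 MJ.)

€35

551 MJ × (0.27778 kWh/MJ) = 153.1 kWh
Cost = 153.1 kWh × €0.228/kWh = €34.90 ≈ €35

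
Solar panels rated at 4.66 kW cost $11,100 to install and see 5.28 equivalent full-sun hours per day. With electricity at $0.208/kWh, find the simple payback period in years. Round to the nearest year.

6 years

Daily generation = 4.66 kW × 5.28 h = 24.6 kWh
Annual generation = 24.6 × 365 = 8980.8 kWh
Annual savings = 8980.8 × $0.208 = $1,868.00
Payback = $11,100 / $1,868.00 = 5.94 years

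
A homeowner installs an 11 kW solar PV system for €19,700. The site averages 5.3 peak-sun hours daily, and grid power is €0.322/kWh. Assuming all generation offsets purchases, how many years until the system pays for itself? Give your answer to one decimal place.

Daily generation = 11 kW × 5.3 h = 58.3 kWh
Annual generation = 58.3 × 365 = 21280 kWh
Annual savings = 21280 × €0.322 = €6,852.00
Payback = €19,700 / €6,852.00 = 2.88 years

2.9 years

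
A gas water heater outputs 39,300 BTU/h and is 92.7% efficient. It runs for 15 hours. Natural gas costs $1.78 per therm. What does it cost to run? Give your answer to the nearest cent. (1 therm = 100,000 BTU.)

$11.32

Heat delivered = 39,300 BTU/h × 15 h = 589,500 BTU
Gas input = 589,500 / 0.927 = 635,922 BTU
= 635,922 / 100,000 = 6.359 therm
Cost = 6.359 × $1.78/therm = $11.32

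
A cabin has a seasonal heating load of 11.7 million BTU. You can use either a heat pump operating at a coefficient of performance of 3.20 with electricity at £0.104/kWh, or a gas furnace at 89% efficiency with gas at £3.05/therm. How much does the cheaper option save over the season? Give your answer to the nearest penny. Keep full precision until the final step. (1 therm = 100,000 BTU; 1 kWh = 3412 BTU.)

Heat load = 11.7 × 10⁶ BTU = 11,700,000 BTU
Gas: input = 11,700,000 / 0.89 = 13,146,067 BTU = 131.5 therm → 131.5 × £3.05 = £400.96
Heat pump: 11,700,000 BTU / 3412 = 3,429 kWh heat; / 3.20 = 1,072 kWh in → × £0.104 = £111.44
Difference = |£400.96 − £111.44| = £289.51

£289.51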